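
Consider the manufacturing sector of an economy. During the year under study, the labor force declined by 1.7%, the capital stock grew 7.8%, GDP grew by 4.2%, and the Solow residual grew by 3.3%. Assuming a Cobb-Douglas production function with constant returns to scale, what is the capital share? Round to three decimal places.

The capital share is 0.274.

gY = gA + α·gK + (1−α)·gL, so gY − gA − gL = α(gK − gL).
4.2 − 3.3 + 1.7 = α × (7.8 − (-1.7)).
2.6 = 9.5 α, so α = 0.27368.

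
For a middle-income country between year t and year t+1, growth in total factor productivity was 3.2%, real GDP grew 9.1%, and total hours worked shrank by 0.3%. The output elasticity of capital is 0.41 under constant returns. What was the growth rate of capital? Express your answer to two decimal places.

14.82%

Labor's share = 1 − 0.41 = 0.59.
gY = gA + 0.59×(-0.3) + 0.41×g.
0.41×g = 9.1 − 3.2 + 0.177 = 6.077.
g = 6.077 / 0.41 = 14.822%.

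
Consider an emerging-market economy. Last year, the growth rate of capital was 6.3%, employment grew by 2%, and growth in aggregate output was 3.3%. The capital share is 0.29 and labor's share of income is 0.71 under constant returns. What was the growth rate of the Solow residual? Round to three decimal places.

Labor's share = 1 − 0.29 = 0.71.
Capital: 0.29 × 6.3 = 1.827 pp.
Employment: 0.71 × 2 = 1.42 pp.
TFP growth = 3.3 − 3.247 = 0.053%.

0.053%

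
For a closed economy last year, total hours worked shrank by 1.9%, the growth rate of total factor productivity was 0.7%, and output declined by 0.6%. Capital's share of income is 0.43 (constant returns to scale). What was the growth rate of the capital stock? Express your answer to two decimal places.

-0.50%

Labor's share = 1 − 0.43 = 0.57.
gY = gA + 0.57×(-1.9) + 0.43×g.
0.43×g = -0.6 − 0.7 + 1.083 = -0.217.
g = -0.217 / 0.43 = -0.5047%.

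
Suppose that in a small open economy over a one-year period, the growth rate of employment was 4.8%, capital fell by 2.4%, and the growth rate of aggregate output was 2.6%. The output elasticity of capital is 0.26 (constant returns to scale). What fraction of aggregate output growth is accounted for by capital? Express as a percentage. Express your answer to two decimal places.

Capital accounted for -24.00% of growth.

Capital contributed 0.26 × (-2.4) = -0.624 pp.
Share of growth = -0.624 / 2.6 × 100 = -24%.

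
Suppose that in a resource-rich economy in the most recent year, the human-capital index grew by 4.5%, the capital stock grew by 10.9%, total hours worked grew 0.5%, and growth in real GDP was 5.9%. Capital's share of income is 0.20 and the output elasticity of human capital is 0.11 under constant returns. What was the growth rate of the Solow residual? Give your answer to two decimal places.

Labor's share = 1 − 0.2 − 0.11 = 0.69.
The capital stock: 0.2 × 10.9 = 2.18 pp.
The human-capital index: 0.11 × 4.5 = 0.495 pp.
Total hours worked: 0.69 × 0.5 = 0.345 pp.
TFP growth = 5.9 − 3.02 = 2.88%.

The Solow residual growth was 2.88%.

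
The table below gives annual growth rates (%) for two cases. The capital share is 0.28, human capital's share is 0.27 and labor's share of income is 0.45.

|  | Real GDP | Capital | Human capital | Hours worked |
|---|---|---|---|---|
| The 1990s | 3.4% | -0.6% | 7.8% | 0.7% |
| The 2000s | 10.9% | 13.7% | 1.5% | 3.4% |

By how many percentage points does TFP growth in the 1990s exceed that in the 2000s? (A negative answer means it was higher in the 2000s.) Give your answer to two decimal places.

Labor's share = 1 − 0.28 − 0.27 = 0.45.
The 1990s: TFP = 3.4 + 0.168 − 2.106 − 0.315 = 1.147%.
The 2000s: TFP = 10.9 − 3.836 − 0.405 − 1.53 = 5.129%.
Difference = 1.147 − (5.129) = -3.982 pp.

-3.98 percentage points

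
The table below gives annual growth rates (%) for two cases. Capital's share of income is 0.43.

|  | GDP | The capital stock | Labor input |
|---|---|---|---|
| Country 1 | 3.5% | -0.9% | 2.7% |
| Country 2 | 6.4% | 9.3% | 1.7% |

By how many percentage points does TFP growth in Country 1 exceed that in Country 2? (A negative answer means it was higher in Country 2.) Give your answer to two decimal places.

Labor's share = 1 − 0.43 = 0.57.
Country 1: TFP = 3.5 + 0.387 − 1.539 = 2.348%.
Country 2: TFP = 6.4 − 3.999 − 0.969 = 1.432%.
Difference = 2.348 − (1.432) = 0.916 pp.

0.92 percentage points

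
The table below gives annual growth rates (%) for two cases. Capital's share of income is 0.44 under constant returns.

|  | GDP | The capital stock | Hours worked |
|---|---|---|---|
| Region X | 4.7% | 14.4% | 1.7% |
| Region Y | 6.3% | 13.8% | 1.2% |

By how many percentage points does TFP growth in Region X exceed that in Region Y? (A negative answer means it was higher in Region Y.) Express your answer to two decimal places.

Labor's share = 1 − 0.44 = 0.56.
Region X: TFP = 4.7 − 6.336 − 0.952 = -2.588%.
Region Y: TFP = 6.3 − 6.072 − 0.672 = -0.444%.
Difference = -2.588 − (-0.444) = -2.144 pp.

-2.14 percentage points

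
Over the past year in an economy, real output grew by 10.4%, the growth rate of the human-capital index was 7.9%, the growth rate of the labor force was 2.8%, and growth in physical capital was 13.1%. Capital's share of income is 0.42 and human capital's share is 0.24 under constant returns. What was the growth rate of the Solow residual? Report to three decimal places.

Labor's share = 1 − 0.42 − 0.24 = 0.34.
Physical capital: 0.42 × 13.1 = 5.502 pp.
The human-capital index: 0.24 × 7.9 = 1.896 pp.
The labor force: 0.34 × 2.8 = 0.952 pp.
TFP growth = 10.4 − 8.35 = 2.05%.

2.050%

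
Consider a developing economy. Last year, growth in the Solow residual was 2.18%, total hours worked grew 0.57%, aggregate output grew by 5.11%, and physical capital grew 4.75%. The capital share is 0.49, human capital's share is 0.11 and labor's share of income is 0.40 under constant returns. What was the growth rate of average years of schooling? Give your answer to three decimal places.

Labor's share = 1 − 0.49 − 0.11 = 0.4.
gY = gA + 0.49×4.75 + 0.4×0.57 + 0.11×g.
0.11×g = 5.11 − 2.18 − 2.5555 = 0.3745.
g = 0.3745 / 0.11 = 3.40455%.

3.405%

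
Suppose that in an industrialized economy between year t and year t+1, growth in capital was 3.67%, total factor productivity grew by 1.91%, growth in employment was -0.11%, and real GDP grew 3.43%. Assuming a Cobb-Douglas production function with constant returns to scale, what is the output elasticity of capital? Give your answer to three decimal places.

α = 0.431

gY = gA + α·gK + (1−α)·gL, so gY − gA − gL = α(gK − gL).
3.43 − 1.91 + 0.11 = α × (3.67 − (-0.11)).
1.63 = 3.78 α, so α = 0.43122.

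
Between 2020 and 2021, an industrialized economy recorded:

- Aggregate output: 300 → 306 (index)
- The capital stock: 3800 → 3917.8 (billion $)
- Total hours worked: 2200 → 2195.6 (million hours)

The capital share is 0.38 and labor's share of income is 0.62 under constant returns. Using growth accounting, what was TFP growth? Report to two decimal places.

0.95%

Aggregate output growth = (306 − 300) / 300 = 2%.
The capital stock growth = (3917.8 − 3800) / 3800 = 3.1%.
Total hours worked growth = (2195.6 − 2200) / 2200 = -0.2%.
Labor's share = 1 − 0.38 = 0.62.
The capital stock: 0.38 × 3.1 = 1.178 pp.
Total hours worked: 0.62 × (-0.2) = -0.124 pp.
TFP growth = 2 − 1.054 = 0.946%.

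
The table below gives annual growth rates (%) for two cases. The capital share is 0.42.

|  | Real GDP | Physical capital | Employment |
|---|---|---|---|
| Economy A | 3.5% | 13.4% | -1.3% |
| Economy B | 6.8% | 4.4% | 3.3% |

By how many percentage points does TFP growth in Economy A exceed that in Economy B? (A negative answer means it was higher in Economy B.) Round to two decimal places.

Labor's share = 1 − 0.42 = 0.58.
Economy A: TFP = 3.5 − 5.628 + 0.754 = -1.374%.
Economy B: TFP = 6.8 − 1.848 − 1.914 = 3.038%.
Difference = -1.374 − (3.038) = -4.412 pp.

-4.41 percentage points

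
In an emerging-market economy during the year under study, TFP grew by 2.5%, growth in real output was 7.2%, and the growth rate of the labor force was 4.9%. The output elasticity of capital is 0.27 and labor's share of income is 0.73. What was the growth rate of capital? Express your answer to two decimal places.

Capital grew 4.16%.

Labor's share = 1 − 0.27 = 0.73.
gY = gA + 0.73×4.9 + 0.27×g.
0.27×g = 7.2 − 2.5 − 3.577 = 1.123.
g = 1.123 / 0.27 = 4.1593%.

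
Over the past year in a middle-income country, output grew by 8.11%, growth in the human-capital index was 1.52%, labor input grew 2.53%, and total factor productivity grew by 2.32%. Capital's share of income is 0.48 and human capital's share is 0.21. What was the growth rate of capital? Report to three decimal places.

9.764%

Labor's share = 1 − 0.48 − 0.21 = 0.31.
gY = gA + 0.21×1.52 + 0.31×2.53 + 0.48×g.
0.48×g = 8.11 − 2.32 − 1.1035 = 4.6865.
g = 4.6865 / 0.48 = 9.76354%.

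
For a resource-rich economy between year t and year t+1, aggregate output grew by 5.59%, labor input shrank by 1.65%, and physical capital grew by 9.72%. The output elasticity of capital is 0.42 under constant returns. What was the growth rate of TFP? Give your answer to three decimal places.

TFP grew 2.465%.

Labor's share = 1 − 0.42 = 0.58.
Physical capital: 0.42 × 9.72 = 4.0824 pp.
Labor input: 0.58 × (-1.65) = -0.957 pp.
TFP growth = 5.59 − 3.1254 = 2.4646%.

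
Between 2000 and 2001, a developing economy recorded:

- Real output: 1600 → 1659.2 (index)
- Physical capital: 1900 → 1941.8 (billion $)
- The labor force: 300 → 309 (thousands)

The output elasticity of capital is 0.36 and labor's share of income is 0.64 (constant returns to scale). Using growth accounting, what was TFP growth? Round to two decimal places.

Real output growth = (1659.2 − 1600) / 1600 = 3.7%.
Physical capital growth = (1941.8 − 1900) / 1900 = 2.2%.
The labor force growth = (309 − 300) / 300 = 3%.
Labor's share = 1 − 0.36 = 0.64.
Physical capital: 0.36 × 2.2 = 0.792 pp.
The labor force: 0.64 × 3 = 1.92 pp.
TFP growth = 3.7 − 2.712 = 0.988%.

TFP grew 0.99%.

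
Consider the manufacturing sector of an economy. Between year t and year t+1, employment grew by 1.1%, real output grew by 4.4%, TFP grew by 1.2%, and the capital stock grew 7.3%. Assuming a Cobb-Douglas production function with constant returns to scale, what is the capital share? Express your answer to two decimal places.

0.34

gY = gA + α·gK + (1−α)·gL, so gY − gA − gL = α(gK − gL).
4.4 − 1.2 − 1.1 = α × (7.3 − 1.1).
2.1 = 6.2 α, so α = 0.3387.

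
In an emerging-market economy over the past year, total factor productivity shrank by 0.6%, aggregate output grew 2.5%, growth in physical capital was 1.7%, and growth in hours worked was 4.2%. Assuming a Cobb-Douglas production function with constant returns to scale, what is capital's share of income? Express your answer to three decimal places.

gY = gA + α·gK + (1−α)·gL, so gY − gA − gL = α(gK − gL).
2.5 + 0.6 − 4.2 = α × (1.7 − 4.2).
-1.1 = -2.5 α, so α = 0.44.

α = 0.440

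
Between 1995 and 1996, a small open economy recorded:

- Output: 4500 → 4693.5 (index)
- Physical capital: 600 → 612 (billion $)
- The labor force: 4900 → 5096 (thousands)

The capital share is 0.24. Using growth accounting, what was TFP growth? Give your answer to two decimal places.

0.78%

Output growth = (4693.5 − 4500) / 4500 = 4.3%.
Physical capital growth = (612 − 600) / 600 = 2%.
The labor force growth = (5096 − 4900) / 4900 = 4%.
Labor's share = 1 − 0.24 = 0.76.
Physical capital: 0.24 × 2 = 0.48 pp.
The labor force: 0.76 × 4 = 3.04 pp.
TFP growth = 4.3 − 3.52 = 0.78%.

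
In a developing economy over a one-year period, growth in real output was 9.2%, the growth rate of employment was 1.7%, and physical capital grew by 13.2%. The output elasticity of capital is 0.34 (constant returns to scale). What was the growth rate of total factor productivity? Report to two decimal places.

Labor's share = 1 − 0.34 = 0.66.
Physical capital: 0.34 × 13.2 = 4.488 pp.
Employment: 0.66 × 1.7 = 1.122 pp.
TFP growth = 9.2 − 5.61 = 3.59%.

3.59%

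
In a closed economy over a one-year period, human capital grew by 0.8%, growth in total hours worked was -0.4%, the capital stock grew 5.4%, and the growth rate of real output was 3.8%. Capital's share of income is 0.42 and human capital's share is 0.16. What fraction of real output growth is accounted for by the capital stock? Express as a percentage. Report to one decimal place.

59.7%

The capital stock contributed 0.42 × 5.4 = 2.268 pp.
Share of growth = 2.268 / 3.8 × 100 = 59.684%.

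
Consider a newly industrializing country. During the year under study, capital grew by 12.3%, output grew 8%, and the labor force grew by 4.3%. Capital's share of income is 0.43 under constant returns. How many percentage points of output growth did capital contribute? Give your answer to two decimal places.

5.29 pp

Contribution = share × growth = 0.43 × 12.3 = 5.289 pp.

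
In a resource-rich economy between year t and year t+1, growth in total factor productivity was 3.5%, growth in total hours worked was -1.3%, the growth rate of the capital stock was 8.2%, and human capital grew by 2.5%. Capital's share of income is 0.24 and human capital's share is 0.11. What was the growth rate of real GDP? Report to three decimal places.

4.898%

Labor's share = 1 − 0.24 − 0.11 = 0.65.
The capital stock: 0.24 × 8.2 = 1.968 pp.
Human capital: 0.11 × 2.5 = 0.275 pp.
Total hours worked: 0.65 × (-1.3) = -0.845 pp.
Output growth = 3.5 + 1.398 = 4.898%.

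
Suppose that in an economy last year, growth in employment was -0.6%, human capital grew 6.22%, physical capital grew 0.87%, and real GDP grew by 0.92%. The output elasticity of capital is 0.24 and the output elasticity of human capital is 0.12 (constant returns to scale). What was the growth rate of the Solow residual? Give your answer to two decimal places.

The Solow residual growth was 0.35%.

Labor's share = 1 − 0.24 − 0.12 = 0.64.
Physical capital: 0.24 × 0.87 = 0.2088 pp.
Human capital: 0.12 × 6.22 = 0.7464 pp.
Employment: 0.64 × (-0.6) = -0.384 pp.
TFP growth = 0.92 − 0.5712 = 0.3488%.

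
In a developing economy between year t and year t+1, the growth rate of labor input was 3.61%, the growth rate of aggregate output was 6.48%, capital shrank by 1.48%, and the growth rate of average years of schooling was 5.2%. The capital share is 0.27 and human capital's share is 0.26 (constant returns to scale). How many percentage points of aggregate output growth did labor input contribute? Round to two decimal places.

Labor's share = 1 − 0.27 − 0.26 = 0.47.
Contribution = share × growth = 0.47 × 3.61 = 1.6967 pp.

1.70 percentage points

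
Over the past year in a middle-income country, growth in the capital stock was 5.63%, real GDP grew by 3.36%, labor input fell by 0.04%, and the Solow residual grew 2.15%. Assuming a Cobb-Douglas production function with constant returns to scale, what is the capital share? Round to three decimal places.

gY = gA + α·gK + (1−α)·gL, so gY − gA − gL = α(gK − gL).
3.36 − 2.15 + 0.04 = α × (5.63 − (-0.04)).
1.25 = 5.67 α, so α = 0.22046.

The capital share is 0.220.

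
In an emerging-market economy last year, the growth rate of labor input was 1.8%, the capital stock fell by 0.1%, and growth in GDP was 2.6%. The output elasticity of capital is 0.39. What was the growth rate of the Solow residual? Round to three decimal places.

Labor's share = 1 − 0.39 = 0.61.
The capital stock: 0.39 × (-0.1) = -0.039 pp.
Labor input: 0.61 × 1.8 = 1.098 pp.
TFP growth = 2.6 − 1.059 = 1.541%.

1.541%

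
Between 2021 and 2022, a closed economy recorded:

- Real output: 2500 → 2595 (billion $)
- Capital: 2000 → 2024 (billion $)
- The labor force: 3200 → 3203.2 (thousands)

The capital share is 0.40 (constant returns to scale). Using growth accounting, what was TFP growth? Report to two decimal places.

TFP grew 3.26%.

Real output growth = (2595 − 2500) / 2500 = 3.8%.
Capital growth = (2024 − 2000) / 2000 = 1.2%.
The labor force growth = (3203.2 − 3200) / 3200 = 0.1%.
Labor's share = 1 − 0.4 = 0.6.
Capital: 0.4 × 1.2 = 0.48 pp.
The labor force: 0.6 × 0.1 = 0.06 pp.
TFP growth = 3.8 − 0.54 = 3.26%.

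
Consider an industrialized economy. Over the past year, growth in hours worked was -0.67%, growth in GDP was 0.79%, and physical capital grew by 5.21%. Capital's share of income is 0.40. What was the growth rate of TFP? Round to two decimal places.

-0.89%

Labor's share = 1 − 0.4 = 0.6.
Physical capital: 0.4 × 5.21 = 2.084 pp.
Hours worked: 0.6 × (-0.67) = -0.402 pp.
TFP growth = 0.79 − 1.682 = -0.892%.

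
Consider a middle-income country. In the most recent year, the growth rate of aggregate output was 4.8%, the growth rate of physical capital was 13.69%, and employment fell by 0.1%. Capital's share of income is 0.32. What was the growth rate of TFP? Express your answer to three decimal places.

Labor's share = 1 − 0.32 = 0.68.
Physical capital: 0.32 × 13.69 = 4.3808 pp.
Employment: 0.68 × (-0.1) = -0.068 pp.
TFP growth = 4.8 − 4.3128 = 0.4872%.

0.487%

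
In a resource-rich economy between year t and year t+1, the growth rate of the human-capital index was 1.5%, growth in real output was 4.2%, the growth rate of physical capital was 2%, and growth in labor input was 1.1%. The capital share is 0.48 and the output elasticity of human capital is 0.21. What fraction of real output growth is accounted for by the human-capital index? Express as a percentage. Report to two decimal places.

The human-capital index contributed 0.21 × 1.5 = 0.315 pp.
Share of growth = 0.315 / 4.2 × 100 = 7.5%.

The human-capital index accounted for 7.50% of growth.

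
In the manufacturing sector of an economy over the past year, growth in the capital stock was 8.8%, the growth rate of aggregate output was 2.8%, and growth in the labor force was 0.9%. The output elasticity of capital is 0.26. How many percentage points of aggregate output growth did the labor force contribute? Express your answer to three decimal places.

0.666

Labor's share = 1 − 0.26 = 0.74.
Contribution = share × growth = 0.74 × 0.9 = 0.666 pp.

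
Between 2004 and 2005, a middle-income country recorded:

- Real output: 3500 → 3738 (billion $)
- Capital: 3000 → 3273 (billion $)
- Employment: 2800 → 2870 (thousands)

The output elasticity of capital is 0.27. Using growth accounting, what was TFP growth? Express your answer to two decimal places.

2.52%

Real output growth = (3738 − 3500) / 3500 = 6.8%.
Capital growth = (3273 − 3000) / 3000 = 9.1%.
Employment growth = (2870 − 2800) / 2800 = 2.5%.
Labor's share = 1 − 0.27 = 0.73.
Capital: 0.27 × 9.1 = 2.457 pp.
Employment: 0.73 × 2.5 = 1.825 pp.
TFP growth = 6.8 − 4.282 = 2.518%.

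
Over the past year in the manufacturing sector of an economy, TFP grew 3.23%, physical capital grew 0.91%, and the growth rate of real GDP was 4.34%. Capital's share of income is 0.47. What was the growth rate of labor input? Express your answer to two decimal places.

Labor's share = 1 − 0.47 = 0.53.
gY = gA + 0.47×0.91 + 0.53×g.
0.53×g = 4.34 − 3.23 − 0.4277 = 0.6823.
g = 0.6823 / 0.53 = 1.2874%.

1.29%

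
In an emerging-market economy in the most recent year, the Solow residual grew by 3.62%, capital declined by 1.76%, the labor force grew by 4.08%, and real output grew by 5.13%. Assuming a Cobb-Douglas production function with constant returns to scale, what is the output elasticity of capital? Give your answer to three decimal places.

0.440

gY = gA + α·gK + (1−α)·gL, so gY − gA − gL = α(gK − gL).
5.13 − 3.62 − 4.08 = α × (-1.76 − 4.08).
-2.57 = -5.84 α, so α = 0.44007.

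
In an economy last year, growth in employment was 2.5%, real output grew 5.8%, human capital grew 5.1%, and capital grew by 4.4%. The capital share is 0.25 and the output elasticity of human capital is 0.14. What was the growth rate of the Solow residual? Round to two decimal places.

The Solow residual growth was 2.46%.

Labor's share = 1 − 0.25 − 0.14 = 0.61.
Capital: 0.25 × 4.4 = 1.1 pp.
Human capital: 0.14 × 5.1 = 0.714 pp.
Employment: 0.61 × 2.5 = 1.525 pp.
TFP growth = 5.8 − 3.339 = 2.461%.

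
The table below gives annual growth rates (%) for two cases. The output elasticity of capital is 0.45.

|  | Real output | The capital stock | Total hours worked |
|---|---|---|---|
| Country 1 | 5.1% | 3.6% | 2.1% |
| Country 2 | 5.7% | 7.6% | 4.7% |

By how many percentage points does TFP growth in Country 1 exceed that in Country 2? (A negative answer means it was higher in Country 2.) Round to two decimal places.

2.63 percentage points

Labor's share = 1 − 0.45 = 0.55.
Country 1: TFP = 5.1 − 1.62 − 1.155 = 2.325%.
Country 2: TFP = 5.7 − 3.42 − 2.585 = -0.305%.
Difference = 2.325 − (-0.305) = 2.63 pp.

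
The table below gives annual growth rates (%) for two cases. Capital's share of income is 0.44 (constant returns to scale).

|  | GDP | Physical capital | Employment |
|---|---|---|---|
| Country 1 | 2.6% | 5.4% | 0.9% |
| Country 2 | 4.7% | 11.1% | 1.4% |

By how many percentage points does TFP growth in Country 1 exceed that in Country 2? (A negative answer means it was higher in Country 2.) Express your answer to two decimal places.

0.69 percentage points

Labor's share = 1 − 0.44 = 0.56.
Country 1: TFP = 2.6 − 2.376 − 0.504 = -0.28%.
Country 2: TFP = 4.7 − 4.884 − 0.784 = -0.968%.
Difference = -0.28 − (-0.968) = 0.688 pp.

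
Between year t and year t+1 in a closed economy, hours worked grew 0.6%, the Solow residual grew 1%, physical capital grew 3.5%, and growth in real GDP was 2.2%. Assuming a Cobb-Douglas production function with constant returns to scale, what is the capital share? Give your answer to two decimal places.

α = 0.21

gY = gA + α·gK + (1−α)·gL, so gY − gA − gL = α(gK − gL).
2.2 − 1 − 0.6 = α × (3.5 − 0.6).
0.6 = 2.9 α, so α = 0.2069.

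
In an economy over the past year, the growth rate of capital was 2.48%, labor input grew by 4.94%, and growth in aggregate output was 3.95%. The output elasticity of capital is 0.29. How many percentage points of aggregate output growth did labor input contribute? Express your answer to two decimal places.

3.51 percentage points

Labor's share = 1 − 0.29 = 0.71.
Contribution = share × growth = 0.71 × 4.94 = 3.5074 pp.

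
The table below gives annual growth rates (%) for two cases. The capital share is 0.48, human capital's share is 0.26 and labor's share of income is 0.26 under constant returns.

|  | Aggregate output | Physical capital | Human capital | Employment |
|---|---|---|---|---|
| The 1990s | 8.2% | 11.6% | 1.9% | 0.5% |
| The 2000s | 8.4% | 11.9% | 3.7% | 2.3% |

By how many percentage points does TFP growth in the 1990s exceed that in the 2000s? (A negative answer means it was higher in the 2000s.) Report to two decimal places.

Labor's share = 1 − 0.48 − 0.26 = 0.26.
The 1990s: TFP = 8.2 − 5.568 − 0.494 − 0.13 = 2.008%.
The 2000s: TFP = 8.4 − 5.712 − 0.962 − 0.598 = 1.128%.
Difference = 2.008 − (1.128) = 0.88 pp.

0.88 percentage points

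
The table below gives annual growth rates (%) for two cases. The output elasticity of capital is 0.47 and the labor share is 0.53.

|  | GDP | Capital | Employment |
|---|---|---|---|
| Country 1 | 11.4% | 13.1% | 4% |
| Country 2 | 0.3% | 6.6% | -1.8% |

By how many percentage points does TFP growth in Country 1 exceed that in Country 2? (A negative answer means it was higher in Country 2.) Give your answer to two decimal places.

Labor's share = 1 − 0.47 = 0.53.
Country 1: TFP = 11.4 − 6.157 − 2.12 = 3.123%.
Country 2: TFP = 0.3 − 3.102 + 0.954 = -1.848%.
Difference = 3.123 − (-1.848) = 4.971 pp.

4.97 percentage points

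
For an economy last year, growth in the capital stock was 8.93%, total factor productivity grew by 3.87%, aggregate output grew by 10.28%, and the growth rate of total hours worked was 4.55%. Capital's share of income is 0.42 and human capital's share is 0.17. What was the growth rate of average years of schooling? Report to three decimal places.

Average years of schooling growth was 4.670%.

Labor's share = 1 − 0.42 − 0.17 = 0.41.
gY = gA + 0.42×8.93 + 0.41×4.55 + 0.17×g.
0.17×g = 10.28 − 3.87 − 5.6161 = 0.7939.
g = 0.7939 / 0.17 = 4.67%.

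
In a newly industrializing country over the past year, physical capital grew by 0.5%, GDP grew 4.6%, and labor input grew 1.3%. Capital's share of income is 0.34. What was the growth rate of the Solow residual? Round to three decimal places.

Labor's share = 1 − 0.34 = 0.66.
Physical capital: 0.34 × 0.5 = 0.17 pp.
Labor input: 0.66 × 1.3 = 0.858 pp.
TFP growth = 4.6 − 1.028 = 3.572%.

3.572%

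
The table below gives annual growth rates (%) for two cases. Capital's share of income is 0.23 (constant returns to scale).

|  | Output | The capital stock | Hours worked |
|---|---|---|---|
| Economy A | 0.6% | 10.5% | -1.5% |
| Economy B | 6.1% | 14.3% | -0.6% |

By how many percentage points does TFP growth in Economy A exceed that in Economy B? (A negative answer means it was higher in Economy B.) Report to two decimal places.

-3.93 percentage points

Labor's share = 1 − 0.23 = 0.77.
Economy A: TFP = 0.6 − 2.415 + 1.155 = -0.66%.
Economy B: TFP = 6.1 − 3.289 + 0.462 = 3.273%.
Difference = -0.66 − (3.273) = -3.933 pp.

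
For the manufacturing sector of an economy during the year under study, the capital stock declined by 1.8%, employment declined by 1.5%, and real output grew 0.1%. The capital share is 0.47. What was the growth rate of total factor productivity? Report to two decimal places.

1.74%

Labor's share = 1 − 0.47 = 0.53.
The capital stock: 0.47 × (-1.8) = -0.846 pp.
Employment: 0.53 × (-1.5) = -0.795 pp.
TFP growth = 0.1 + 1.641 = 1.741%.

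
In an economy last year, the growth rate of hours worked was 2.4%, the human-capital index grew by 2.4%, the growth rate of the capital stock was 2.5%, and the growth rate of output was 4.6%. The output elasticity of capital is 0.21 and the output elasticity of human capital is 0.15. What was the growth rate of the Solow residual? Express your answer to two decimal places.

Labor's share = 1 − 0.21 − 0.15 = 0.64.
The capital stock: 0.21 × 2.5 = 0.525 pp.
The human-capital index: 0.15 × 2.4 = 0.36 pp.
Hours worked: 0.64 × 2.4 = 1.536 pp.
TFP growth = 4.6 − 2.421 = 2.179%.

The Solow residual grew 2.18%.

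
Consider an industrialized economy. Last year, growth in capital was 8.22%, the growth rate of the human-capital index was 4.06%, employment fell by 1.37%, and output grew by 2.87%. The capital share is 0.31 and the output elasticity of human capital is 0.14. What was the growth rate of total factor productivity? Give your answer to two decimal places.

Labor's share = 1 − 0.31 − 0.14 = 0.55.
Capital: 0.31 × 8.22 = 2.5482 pp.
The human-capital index: 0.14 × 4.06 = 0.5684 pp.
Employment: 0.55 × (-1.37) = -0.7535 pp.
TFP growth = 2.87 − 2.3631 = 0.5069%.

0.51%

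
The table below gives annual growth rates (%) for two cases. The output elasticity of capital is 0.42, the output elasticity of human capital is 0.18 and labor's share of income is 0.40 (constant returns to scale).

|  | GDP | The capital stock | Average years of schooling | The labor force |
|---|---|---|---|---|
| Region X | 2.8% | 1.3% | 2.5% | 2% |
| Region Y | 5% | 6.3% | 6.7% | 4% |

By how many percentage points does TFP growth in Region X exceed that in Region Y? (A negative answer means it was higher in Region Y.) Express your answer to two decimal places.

Labor's share = 1 − 0.42 − 0.18 = 0.4.
Region X: TFP = 2.8 − 0.546 − 0.45 − 0.8 = 1.004%.
Region Y: TFP = 5 − 2.646 − 1.206 − 1.6 = -0.452%.
Difference = 1.004 − (-0.452) = 1.456 pp.

1.46 percentage points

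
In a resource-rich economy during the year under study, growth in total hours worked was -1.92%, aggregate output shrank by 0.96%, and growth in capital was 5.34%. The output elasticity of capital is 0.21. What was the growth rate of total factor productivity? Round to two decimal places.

Labor's share = 1 − 0.21 = 0.79.
Capital: 0.21 × 5.34 = 1.1214 pp.
Total hours worked: 0.79 × (-1.92) = -1.5168 pp.
TFP growth = -0.96 + 0.3954 = -0.5646%.

-0.56%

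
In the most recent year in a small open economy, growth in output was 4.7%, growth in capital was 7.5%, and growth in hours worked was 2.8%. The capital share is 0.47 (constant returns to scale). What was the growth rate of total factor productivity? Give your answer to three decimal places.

Labor's share = 1 − 0.47 = 0.53.
Capital: 0.47 × 7.5 = 3.525 pp.
Hours worked: 0.53 × 2.8 = 1.484 pp.
TFP growth = 4.7 − 5.009 = -0.309%.

-0.309%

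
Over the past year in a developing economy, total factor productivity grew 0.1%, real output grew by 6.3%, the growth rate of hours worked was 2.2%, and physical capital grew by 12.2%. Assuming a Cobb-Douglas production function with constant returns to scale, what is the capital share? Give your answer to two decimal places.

α = 0.40

gY = gA + α·gK + (1−α)·gL, so gY − gA − gL = α(gK − gL).
6.3 − 0.1 − 2.2 = α × (12.2 − 2.2).
4 = 10 α, so α = 0.4.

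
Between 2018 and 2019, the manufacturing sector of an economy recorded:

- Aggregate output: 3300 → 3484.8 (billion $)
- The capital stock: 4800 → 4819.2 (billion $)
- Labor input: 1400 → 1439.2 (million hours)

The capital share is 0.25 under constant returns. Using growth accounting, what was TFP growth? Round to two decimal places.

Aggregate output growth = (3484.8 − 3300) / 3300 = 5.6%.
The capital stock growth = (4819.2 − 4800) / 4800 = 0.4%.
Labor input growth = (1439.2 − 1400) / 1400 = 2.8%.
Labor's share = 1 − 0.25 = 0.75.
The capital stock: 0.25 × 0.4 = 0.1 pp.
Labor input: 0.75 × 2.8 = 2.1 pp.
TFP growth = 5.6 − 2.2 = 3.4%.

3.40%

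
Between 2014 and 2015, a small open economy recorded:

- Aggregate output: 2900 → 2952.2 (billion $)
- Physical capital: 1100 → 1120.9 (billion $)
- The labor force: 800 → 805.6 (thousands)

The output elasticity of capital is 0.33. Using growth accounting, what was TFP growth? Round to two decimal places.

TFP grew 0.70%.

Aggregate output growth = (2952.2 − 2900) / 2900 = 1.8%.
Physical capital growth = (1120.9 − 1100) / 1100 = 1.9%.
The labor force growth = (805.6 − 800) / 800 = 0.7%.
Labor's share = 1 − 0.33 = 0.67.
Physical capital: 0.33 × 1.9 = 0.627 pp.
The labor force: 0.67 × 0.7 = 0.469 pp.
TFP growth = 1.8 − 1.096 = 0.704%.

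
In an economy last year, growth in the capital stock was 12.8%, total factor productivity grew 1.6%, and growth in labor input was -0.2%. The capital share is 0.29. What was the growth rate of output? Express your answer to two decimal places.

Labor's share = 1 − 0.29 = 0.71.
The capital stock: 0.29 × 12.8 = 3.712 pp.
Labor input: 0.71 × (-0.2) = -0.142 pp.
Output growth = 1.6 + 3.57 = 5.17%.

Output grew 5.17%.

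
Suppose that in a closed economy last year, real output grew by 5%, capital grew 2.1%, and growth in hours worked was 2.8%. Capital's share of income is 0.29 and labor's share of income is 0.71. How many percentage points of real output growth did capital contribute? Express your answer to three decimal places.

0.609 percentage points

Contribution = share × growth = 0.29 × 2.1 = 0.609 pp.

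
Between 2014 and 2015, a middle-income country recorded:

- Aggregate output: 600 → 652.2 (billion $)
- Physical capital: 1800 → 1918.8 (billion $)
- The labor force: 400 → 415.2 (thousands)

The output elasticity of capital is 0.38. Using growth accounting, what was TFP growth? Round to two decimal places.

Aggregate output growth = (652.2 − 600) / 600 = 8.7%.
Physical capital growth = (1918.8 − 1800) / 1800 = 6.6%.
The labor force growth = (415.2 − 400) / 400 = 3.8%.
Labor's share = 1 − 0.38 = 0.62.
Physical capital: 0.38 × 6.6 = 2.508 pp.
The labor force: 0.62 × 3.8 = 2.356 pp.
TFP growth = 8.7 − 4.864 = 3.836%.

TFP grew 3.84%.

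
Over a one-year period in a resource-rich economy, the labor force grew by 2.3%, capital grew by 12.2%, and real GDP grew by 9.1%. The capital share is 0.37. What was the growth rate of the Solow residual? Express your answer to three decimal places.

Labor's share = 1 − 0.37 = 0.63.
Capital: 0.37 × 12.2 = 4.514 pp.
The labor force: 0.63 × 2.3 = 1.449 pp.
TFP growth = 9.1 − 5.963 = 3.137%.

3.137%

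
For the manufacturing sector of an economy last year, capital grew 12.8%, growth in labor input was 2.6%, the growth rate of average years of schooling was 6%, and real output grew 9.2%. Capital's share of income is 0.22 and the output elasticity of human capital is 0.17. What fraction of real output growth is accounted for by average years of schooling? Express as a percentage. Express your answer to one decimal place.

Average years of schooling contributed 0.17 × 6 = 1.02 pp.
Share of growth = 1.02 / 9.2 × 100 = 11.087%.

11.1%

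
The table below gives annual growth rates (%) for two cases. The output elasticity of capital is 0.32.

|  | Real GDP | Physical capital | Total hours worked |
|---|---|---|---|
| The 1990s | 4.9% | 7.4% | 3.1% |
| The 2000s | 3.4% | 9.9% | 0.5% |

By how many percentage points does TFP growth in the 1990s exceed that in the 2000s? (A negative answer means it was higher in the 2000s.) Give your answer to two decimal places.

0.53 percentage points

Labor's share = 1 − 0.32 = 0.68.
The 1990s: TFP = 4.9 − 2.368 − 2.108 = 0.424%.
The 2000s: TFP = 3.4 − 3.168 − 0.34 = -0.108%.
Difference = 0.424 − (-0.108) = 0.532 pp.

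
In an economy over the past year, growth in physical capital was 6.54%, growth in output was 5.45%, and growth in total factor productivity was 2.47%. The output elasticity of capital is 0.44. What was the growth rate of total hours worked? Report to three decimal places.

Labor's share = 1 − 0.44 = 0.56.
gY = gA + 0.44×6.54 + 0.56×g.
0.56×g = 5.45 − 2.47 − 2.8776 = 0.1024.
g = 0.1024 / 0.56 = 0.18286%.

0.183%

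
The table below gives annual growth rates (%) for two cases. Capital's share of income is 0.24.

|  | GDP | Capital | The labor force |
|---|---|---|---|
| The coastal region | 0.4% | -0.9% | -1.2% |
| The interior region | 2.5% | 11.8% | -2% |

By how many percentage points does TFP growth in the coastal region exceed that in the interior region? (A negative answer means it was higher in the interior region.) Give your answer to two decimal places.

0.34 percentage points

Labor's share = 1 − 0.24 = 0.76.
The coastal region: TFP = 0.4 + 0.216 + 0.912 = 1.528%.
The interior region: TFP = 2.5 − 2.832 + 1.52 = 1.188%.
Difference = 1.528 − (1.188) = 0.34 pp.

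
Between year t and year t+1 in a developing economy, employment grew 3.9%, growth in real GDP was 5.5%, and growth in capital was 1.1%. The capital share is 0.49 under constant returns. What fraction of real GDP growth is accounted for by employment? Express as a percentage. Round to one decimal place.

36.2%

Labor's share = 1 − 0.49 = 0.51.
Employment contributed 0.51 × 3.9 = 1.989 pp.
Share of growth = 1.989 / 5.5 × 100 = 36.164%.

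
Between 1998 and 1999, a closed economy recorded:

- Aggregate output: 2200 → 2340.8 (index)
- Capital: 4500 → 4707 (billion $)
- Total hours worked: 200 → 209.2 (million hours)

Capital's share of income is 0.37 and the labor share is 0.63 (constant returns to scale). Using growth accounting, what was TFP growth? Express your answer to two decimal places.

1.80%

Aggregate output growth = (2340.8 − 2200) / 2200 = 6.4%.
Capital growth = (4707 − 4500) / 4500 = 4.6%.
Total hours worked growth = (209.2 − 200) / 200 = 4.6%.
Labor's share = 1 − 0.37 = 0.63.
Capital: 0.37 × 4.6 = 1.702 pp.
Total hours worked: 0.63 × 4.6 = 2.898 pp.
TFP growth = 6.4 − 4.6 = 1.8%.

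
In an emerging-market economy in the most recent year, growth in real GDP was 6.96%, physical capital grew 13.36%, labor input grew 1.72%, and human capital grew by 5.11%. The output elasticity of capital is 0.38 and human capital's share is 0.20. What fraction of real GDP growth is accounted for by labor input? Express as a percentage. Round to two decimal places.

Labor's share = 1 − 0.38 − 0.2 = 0.42.
Labor input contributed 0.42 × 1.72 = 0.7224 pp.
Share of growth = 0.7224 / 6.96 × 100 = 10.3793%.

Labor input accounted for 10.38% of growth.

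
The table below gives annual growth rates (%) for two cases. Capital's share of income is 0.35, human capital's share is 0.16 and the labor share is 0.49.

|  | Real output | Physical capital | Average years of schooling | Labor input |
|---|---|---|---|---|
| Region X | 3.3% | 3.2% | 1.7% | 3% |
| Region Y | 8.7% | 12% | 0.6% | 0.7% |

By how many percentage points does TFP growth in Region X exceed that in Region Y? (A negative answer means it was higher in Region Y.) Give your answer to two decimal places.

-3.62 percentage points

Labor's share = 1 − 0.35 − 0.16 = 0.49.
Region X: TFP = 3.3 − 1.12 − 0.272 − 1.47 = 0.438%.
Region Y: TFP = 8.7 − 4.2 − 0.096 − 0.343 = 4.061%.
Difference = 0.438 − (4.061) = -3.623 pp.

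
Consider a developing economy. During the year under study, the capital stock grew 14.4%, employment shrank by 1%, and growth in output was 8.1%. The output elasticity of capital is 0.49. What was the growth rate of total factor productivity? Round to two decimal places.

Labor's share = 1 − 0.49 = 0.51.
The capital stock: 0.49 × 14.4 = 7.056 pp.
Employment: 0.51 × (-1) = -0.51 pp.
TFP growth = 8.1 − 6.546 = 1.554%.

1.55%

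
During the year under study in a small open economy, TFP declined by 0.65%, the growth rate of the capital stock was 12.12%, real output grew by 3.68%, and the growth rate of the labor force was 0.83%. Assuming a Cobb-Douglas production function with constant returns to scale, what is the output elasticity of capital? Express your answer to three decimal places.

gY = gA + α·gK + (1−α)·gL, so gY − gA − gL = α(gK − gL).
3.68 + 0.65 − 0.83 = α × (12.12 − 0.83).
3.5 = 11.29 α, so α = 0.31001.

The output elasticity of capital is 0.310.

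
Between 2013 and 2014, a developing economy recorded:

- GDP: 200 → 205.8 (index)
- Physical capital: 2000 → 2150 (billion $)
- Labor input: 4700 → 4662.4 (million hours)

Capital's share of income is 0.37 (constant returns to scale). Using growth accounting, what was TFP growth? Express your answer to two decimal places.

0.63%

GDP growth = (205.8 − 200) / 200 = 2.9%.
Physical capital growth = (2150 − 2000) / 2000 = 7.5%.
Labor input growth = (4662.4 − 4700) / 4700 = -0.8%.
Labor's share = 1 − 0.37 = 0.63.
Physical capital: 0.37 × 7.5 = 2.775 pp.
Labor input: 0.63 × (-0.8) = -0.504 pp.
TFP growth = 2.9 − 2.271 = 0.629%.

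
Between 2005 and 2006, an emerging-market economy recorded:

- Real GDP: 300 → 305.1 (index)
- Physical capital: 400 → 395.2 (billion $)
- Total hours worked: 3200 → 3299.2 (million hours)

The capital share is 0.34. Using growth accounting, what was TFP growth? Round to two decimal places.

TFP growth was 0.06%.

Real GDP growth = (305.1 − 300) / 300 = 1.7%.
Physical capital growth = (395.2 − 400) / 400 = -1.2%.
Total hours worked growth = (3299.2 − 3200) / 3200 = 3.1%.
Labor's share = 1 − 0.34 = 0.66.
Physical capital: 0.34 × (-1.2) = -0.408 pp.
Total hours worked: 0.66 × 3.1 = 2.046 pp.
TFP growth = 1.7 − 1.638 = 0.062%.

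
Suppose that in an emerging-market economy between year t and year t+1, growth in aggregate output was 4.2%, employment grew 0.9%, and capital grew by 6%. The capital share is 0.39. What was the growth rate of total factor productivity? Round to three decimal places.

Labor's share = 1 − 0.39 = 0.61.
Capital: 0.39 × 6 = 2.34 pp.
Employment: 0.61 × 0.9 = 0.549 pp.
TFP growth = 4.2 − 2.889 = 1.311%.

1.311%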